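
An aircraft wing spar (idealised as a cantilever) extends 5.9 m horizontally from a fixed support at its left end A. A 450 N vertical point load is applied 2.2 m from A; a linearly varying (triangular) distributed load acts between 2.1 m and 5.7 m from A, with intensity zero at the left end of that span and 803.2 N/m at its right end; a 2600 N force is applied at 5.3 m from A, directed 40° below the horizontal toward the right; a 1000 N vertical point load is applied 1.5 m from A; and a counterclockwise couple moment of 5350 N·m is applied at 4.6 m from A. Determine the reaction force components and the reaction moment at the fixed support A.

Resultant of the triangular load: ½ × 803.2 × 3.6 = 1445.76 N, acting at 4.5 m from A (one-third of the span from the peak).
ΣF_x = 0: A_x + 2600·cos40° = 0 → A_x = -1992 N.
ΣF_y = 0: A_y − 450 − ½·803.2·3.6 − 2600·sin40° − 1000 = 0 → A_y = 4567 N.
ΣM about A: M_A − 450·2.2 − (½·803.2·3.6)·4.5 − 2600·sin40°·5.3 − 1000·1.5 + 5350 = 0 → M_A = 12500 N·m.

A_x = -1992 N, A_y = 4567 N, M_A = 12500 N·m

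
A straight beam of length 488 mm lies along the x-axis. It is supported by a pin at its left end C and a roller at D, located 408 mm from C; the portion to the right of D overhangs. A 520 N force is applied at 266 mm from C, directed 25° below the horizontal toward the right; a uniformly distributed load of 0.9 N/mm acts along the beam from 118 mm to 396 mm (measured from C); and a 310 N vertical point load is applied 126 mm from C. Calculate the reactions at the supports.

C_x = -471.3 N, C_y = 383.3 N, D_y = 396.6 N

Resultant of the distributed load: 0.9 × 278 = 250.2 N at 257 mm from C.
Taking moments about C: D_y·408 − 520·sin25°·266 − (0.9·278)·257 − 310·126 = 0 → D_y = 161818/408 = 396.613 ≈ 396.6 N.
ΣF_y = 0: C_y + 396.613 − 520·sin25° − 0.9·278 − 310 = 0 → C_y = 383.3 N.
ΣF_x = 0: C_x + 520·cos25° = 0 → C_x = -471.3 N.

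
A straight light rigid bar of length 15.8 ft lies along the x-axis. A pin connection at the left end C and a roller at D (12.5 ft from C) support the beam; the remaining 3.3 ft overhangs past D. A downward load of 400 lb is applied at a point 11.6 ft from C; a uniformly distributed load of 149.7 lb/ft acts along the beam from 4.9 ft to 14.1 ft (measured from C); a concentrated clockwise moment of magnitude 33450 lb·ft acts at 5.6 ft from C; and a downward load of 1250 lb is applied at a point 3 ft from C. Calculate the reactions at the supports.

Resultant of the distributed load: 149.7 × 9.2 = 1377.24 lb at 9.5 ft from C.
Moments about C: D_y·12.5 − 400·11.6 − (149.7·9.2)·9.5 − 33450 − 1250·3 = 0 → D_y = 54923.78/12.5 = 4393.9 ≈ 4394 lb.
ΣF_y = 0: C_y + 4393.9 − 400 − 149.7·9.2 − 1250 = 0 → C_y = -1367 lb.
ΣF_x = 0: no horizontal applied forces, so C_x = 0.

C_x = 0, C_y = -1367 lb, D_y = 4394 lb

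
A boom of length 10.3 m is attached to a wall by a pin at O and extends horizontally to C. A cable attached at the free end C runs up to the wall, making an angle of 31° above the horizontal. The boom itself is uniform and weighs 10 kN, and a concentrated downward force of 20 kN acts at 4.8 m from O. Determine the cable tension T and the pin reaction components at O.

ΣM about O: T·sin31°·10.3 − 10·5.15 − 20·4.8 = 0 → T = 147.5/(10.3·0.515038) = 27.8045 ≈ 27.80 kN.
ΣF_x = 0: O_x − T·cos31° = 0 → O_x = 27.8045 × 0.857167 = 23.83 kN.
ΣF_y = 0: O_y + T·sin31° − 10 − 20 = 0 → O_y = 30 − 27.8045 × 0.515038 = 15.68 kN.

T = 27.80 kN, O_x = 23.83 kN, O_y = 15.68 kN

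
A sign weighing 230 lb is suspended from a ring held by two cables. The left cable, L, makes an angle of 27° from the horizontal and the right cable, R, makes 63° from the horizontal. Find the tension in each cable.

ΣF_x = 0: −T_L·cos27° + T_R·cos63° = 0 → T_R = 1.96261·T_L.
ΣF_y = 0: T_L·sin27° + T_R·sin63° = 230.
Substitute: T_L·(0.45399 + 1.96261·0.891007) = 230 → T_L = 104.418 ≈ 104.4 lb.
Then T_R = 1.96261 × 104.418 = 204.9 lb.

T_L = 104.4 lb, T_R = 204.9 lb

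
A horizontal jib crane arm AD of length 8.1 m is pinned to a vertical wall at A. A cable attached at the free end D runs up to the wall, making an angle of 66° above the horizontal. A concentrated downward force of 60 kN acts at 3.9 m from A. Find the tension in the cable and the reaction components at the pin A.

T = 31.62 kN, A_x = 12.86 kN, A_y = 31.11 kN

ΣM about A: T·sin66°·8.1 − 60·3.9 = 0 → T = 234/(8.1·0.913545) = 31.6228 ≈ 31.62 kN.
ΣF_x = 0: A_x − T·cos66° = 0 → A_x = 31.6228 × 0.406737 = 12.86 kN.
ΣF_y = 0: A_y + T·sin66° − 60 = 0 → A_y = 60 − 31.6228 × 0.913545 = 31.11 kN.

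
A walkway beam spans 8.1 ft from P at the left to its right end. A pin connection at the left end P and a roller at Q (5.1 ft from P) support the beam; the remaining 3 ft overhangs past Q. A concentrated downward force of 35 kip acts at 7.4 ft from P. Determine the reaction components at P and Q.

P_x = 0, P_y = -15.78 kip, Q_y = 50.78 kip

Moments about P: Q_y·5.1 − 35·7.4 = 0 → Q_y = 259/5.1 = 50.7843 ≈ 50.78 kip.
ΣF_y = 0: P_y + 50.7843 − 35 = 0 → P_y = -15.78 kip.
ΣF_x = 0: no horizontal applied forces, so P_x = 0.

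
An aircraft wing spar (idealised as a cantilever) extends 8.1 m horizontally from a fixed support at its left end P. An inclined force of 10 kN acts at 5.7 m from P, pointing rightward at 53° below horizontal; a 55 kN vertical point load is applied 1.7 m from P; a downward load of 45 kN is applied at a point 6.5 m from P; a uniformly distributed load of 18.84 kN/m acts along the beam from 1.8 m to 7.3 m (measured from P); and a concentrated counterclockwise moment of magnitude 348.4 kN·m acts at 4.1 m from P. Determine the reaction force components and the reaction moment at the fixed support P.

P_x = -6.018 kN, P_y = 211.6 kN, M_P = 554.6 kN·m

Resultant of the distributed load: 18.84 × 5.5 = 103.62 kN at 4.55 m from P.
ΣF_x = 0: P_x + 10·cos53° = 0 → P_x = -6.018 kN.
ΣF_y = 0: P_y − 10·sin53° − 55 − 45 − 18.84·5.5 = 0 → P_y = 211.6 kN.
ΣM about P: M_P − 10·sin53°·5.7 − 55·1.7 − 45·6.5 − (18.84·5.5)·4.55 + 348.4 = 0 → M_P = 554.6 kN·m.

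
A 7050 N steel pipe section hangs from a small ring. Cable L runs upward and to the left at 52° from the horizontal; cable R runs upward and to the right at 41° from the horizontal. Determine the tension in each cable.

T_L = 5328 N, T_R = 4346 N

ΣF_x = 0: −T_L·cos52° + T_R·cos41° = 0 → T_R = 0.815759·T_L.
ΣF_y = 0: T_L·sin52° + T_R·sin41° = 7050.
Substitute: T_L·(0.788011 + 0.815759·0.656059) = 7050 → T_L = 5328 N.
Then T_R = 0.815759 × 5328 = 4346 N.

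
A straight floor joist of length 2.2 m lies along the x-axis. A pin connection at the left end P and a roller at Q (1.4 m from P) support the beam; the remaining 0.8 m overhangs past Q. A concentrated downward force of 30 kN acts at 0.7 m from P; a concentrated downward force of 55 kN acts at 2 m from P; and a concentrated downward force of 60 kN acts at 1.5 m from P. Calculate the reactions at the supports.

P_x = 0, P_y = -12.86 kN, Q_y = 157.9 kN

Taking moments about P: Q_y·1.4 − 30·0.7 − 55·2 − 60·1.5 = 0 → Q_y = 221/1.4 = 157.857 ≈ 157.9 kN.
ΣF_y = 0: P_y + 157.857 − 30 − 55 − 60 = 0 → P_y = -12.86 kN.
ΣF_x = 0: no horizontal applied forces, so P_x = 0.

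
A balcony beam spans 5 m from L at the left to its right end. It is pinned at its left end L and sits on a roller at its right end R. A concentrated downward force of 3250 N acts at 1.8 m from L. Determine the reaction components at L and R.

L_x = 0, L_y = 2080 N, R_y = 1170 N

ΣM about L: R_y·5 − 3250·1.8 = 0 → R_y = 5850/5 = 1170 N.
ΣF_y = 0: L_y + 1170 − 3250 = 0 → L_y = 2080 N.
ΣF_x = 0: no horizontal applied forces, so L_x = 0.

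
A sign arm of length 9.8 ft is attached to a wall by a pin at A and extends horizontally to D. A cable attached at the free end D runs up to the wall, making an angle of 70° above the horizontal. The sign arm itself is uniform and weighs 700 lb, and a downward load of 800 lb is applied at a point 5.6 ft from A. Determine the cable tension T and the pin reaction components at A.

ΣM about A: T·sin70°·9.8 − 700·4.9 − 800·5.6 = 0 → T = 7910/(9.8·0.939693) = 858.943 ≈ 858.9 lb.
ΣF_x = 0: A_x − T·cos70° = 0 → A_x = 858.943 × 0.34202 = 293.8 lb.
ΣF_y = 0: A_y + T·sin70° − 700 − 800 = 0 → A_y = 1500 − 858.943 × 0.939693 = 692.9 lb.

T = 858.9 lb, A_x = 293.8 lb, A_y = 692.9 lb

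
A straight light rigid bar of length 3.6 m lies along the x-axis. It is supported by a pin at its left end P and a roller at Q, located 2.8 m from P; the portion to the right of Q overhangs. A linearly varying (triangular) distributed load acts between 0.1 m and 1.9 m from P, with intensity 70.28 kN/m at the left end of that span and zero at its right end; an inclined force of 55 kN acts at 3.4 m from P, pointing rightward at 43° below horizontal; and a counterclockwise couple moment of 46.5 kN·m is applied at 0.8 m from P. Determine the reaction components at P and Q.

Resultant of the triangular load: ½ × 70.28 × 1.8 = 63.252 kN, acting at 0.7 m from P (one-third of the span from the peak).
Moments about P: Q_y·2.8 − (½·70.28·1.8)·0.7 − 55·sin43°·3.4 + 46.5 = 0 → Q_y = 125.31/2.8 = 44.7536 ≈ 44.75 kN.
ΣF_y = 0: P_y + 44.7536 − ½·70.28·1.8 − 55·sin43° = 0 → P_y = 56.01 kN.
ΣF_x = 0: P_x + 55·cos43° = 0 → P_x = -40.22 kN.

P_x = -40.22 kN, P_y = 56.01 kN, Q_y = 44.75 kN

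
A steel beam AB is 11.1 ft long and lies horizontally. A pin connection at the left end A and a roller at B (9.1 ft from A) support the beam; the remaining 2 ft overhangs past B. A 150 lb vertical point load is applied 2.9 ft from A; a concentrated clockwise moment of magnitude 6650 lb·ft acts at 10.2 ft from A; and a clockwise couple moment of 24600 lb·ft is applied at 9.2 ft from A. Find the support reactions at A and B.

ΣM about A: B_y·9.1 − 150·2.9 − 6650 − 24600 = 0 → B_y = 31685/9.1 = 3481.87 ≈ 3482 lb.
ΣF_y = 0: A_y + 3481.87 − 150 = 0 → A_y = -3332 lb.
ΣF_x = 0: no horizontal applied forces, so A_x = 0.

A_x = 0, A_y = -3332 lb, B_y = 3482 lb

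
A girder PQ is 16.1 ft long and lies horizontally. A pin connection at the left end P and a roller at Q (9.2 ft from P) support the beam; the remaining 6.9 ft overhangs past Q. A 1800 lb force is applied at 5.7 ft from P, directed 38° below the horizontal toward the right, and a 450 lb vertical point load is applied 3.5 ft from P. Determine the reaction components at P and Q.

P_x = -1418 lb, P_y = 700.4 lb, Q_y = 857.8 lb

Moments about P: Q_y·9.2 − 1800·sin38°·5.7 − 450·3.5 = 0 → Q_y = 7891.69/9.2 = 857.792 ≈ 857.8 lb.
ΣF_y = 0: P_y + 857.792 − 1800·sin38° − 450 = 0 → P_y = 700.4 lb.
ΣF_x = 0: P_x + 1800·cos38° = 0 → P_x = -1418 lb.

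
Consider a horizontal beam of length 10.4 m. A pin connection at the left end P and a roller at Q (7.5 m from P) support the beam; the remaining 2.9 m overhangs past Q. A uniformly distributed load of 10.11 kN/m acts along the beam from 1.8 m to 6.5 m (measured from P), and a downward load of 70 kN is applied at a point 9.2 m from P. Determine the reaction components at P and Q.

P_x = 0, P_y = 5.358 kN, Q_y = 112.2 kN

Resultant of the distributed load: 10.11 × 4.7 = 47.517 kN at 4.15 m from P.
Taking moments about P: Q_y·7.5 − (10.11·4.7)·4.15 − 70·9.2 = 0 → Q_y = 841.19555/7.5 = 112.159 ≈ 112.2 kN.
ΣF_y = 0: P_y + 112.159 − 10.11·4.7 − 70 = 0 → P_y = 5.358 kN.
ΣF_x = 0: no horizontal applied forces, so P_x = 0.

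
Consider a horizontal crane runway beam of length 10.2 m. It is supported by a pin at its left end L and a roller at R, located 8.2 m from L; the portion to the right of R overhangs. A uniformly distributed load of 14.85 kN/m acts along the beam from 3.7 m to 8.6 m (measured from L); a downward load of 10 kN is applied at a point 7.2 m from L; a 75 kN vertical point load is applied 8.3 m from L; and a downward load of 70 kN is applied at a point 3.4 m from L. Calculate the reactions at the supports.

L_x = 0, L_y = 59.47 kN, R_y = 168.3 kN

Resultant of the distributed load: 14.85 × 4.9 = 72.765 kN at 6.15 m from L.
Taking moments about L: R_y·8.2 − (14.85·4.9)·6.15 − 10·7.2 − 75·8.3 − 70·3.4 = 0 → R_y = 1380.00475/8.2 = 168.293 ≈ 168.3 kN.
ΣF_y = 0: L_y + 168.293 − 14.85·4.9 − 10 − 75 − 70 = 0 → L_y = 59.47 kN.
ΣF_x = 0: no horizontal applied forces, so L_x = 0.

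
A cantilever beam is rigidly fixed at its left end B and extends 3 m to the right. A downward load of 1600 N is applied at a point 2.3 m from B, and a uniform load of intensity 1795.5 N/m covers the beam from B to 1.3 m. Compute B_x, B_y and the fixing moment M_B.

Resultant of the distributed load: 1795.5 × 1.3 = 2334.15 N at 0.65 m from B.
ΣF_x = 0: B_x = 0.
ΣF_y = 0: B_y − 1600 − 1795.5·1.3 = 0 → B_y = 3934 N.
ΣM about B: M_B − 1600·2.3 − (1795.5·1.3)·0.65 = 0 → M_B = 5197 N·m.

B_x = 0, B_y = 3934 N, M_B = 5197 N·m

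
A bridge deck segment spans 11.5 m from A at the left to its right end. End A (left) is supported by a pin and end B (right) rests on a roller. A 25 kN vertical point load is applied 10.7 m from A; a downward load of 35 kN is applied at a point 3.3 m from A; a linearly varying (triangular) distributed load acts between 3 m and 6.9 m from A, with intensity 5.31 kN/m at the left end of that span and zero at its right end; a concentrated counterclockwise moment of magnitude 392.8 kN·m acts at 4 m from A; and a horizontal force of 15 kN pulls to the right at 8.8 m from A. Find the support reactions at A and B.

Resultant of the triangular load: ½ × 5.31 × 3.9 = 10.3545 kN, acting at 4.3 m from A (one-third of the span from the peak).
Moments about A: B_y·11.5 − 25·10.7 − 35·3.3 − (½·5.31·3.9)·4.3 + 392.8 = 0 → B_y = 34.72435/11.5 = 3.01951 ≈ 3.020 kN.
ΣF_y = 0: A_y + 3.01951 − 25 − 35 − ½·5.31·3.9 = 0 → A_y = 67.33 kN.
ΣF_x = 0: A_x + 15 = 0 → A_x = -15.00 kN.

A_x = -15.00 kN, A_y = 67.33 kN, B_y = 3.020 kN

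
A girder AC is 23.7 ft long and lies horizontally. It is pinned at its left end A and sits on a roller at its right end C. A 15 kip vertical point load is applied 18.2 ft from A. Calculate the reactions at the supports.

ΣM about A: C_y·23.7 − 15·18.2 = 0 → C_y = 273/23.7 = 11.519 ≈ 11.52 kip.
ΣF_y = 0: A_y + 11.519 − 15 = 0 → A_y = 3.481 kip.
ΣF_x = 0: no horizontal applied forces, so A_x = 0.

A_x = 0, A_y = 3.481 kip, C_y = 11.52 kip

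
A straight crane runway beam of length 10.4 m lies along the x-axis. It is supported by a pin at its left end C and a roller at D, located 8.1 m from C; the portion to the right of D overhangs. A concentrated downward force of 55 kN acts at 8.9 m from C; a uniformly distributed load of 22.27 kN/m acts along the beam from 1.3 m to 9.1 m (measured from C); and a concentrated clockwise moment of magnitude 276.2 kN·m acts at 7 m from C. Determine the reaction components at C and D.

C_x = 0, C_y = 22.66 kN, D_y = 206.0 kN

Resultant of the distributed load: 22.27 × 7.8 = 173.706 kN at 5.2 m from C.
Taking moments about C: D_y·8.1 − 55·8.9 − (22.27·7.8)·5.2 − 276.2 = 0 → D_y = 1668.9712/8.1 = 206.046 ≈ 206.0 kN.
ΣF_y = 0: C_y + 206.046 − 55 − 22.27·7.8 = 0 → C_y = 22.66 kN.
ΣF_x = 0: no horizontal applied forces, so C_x = 0.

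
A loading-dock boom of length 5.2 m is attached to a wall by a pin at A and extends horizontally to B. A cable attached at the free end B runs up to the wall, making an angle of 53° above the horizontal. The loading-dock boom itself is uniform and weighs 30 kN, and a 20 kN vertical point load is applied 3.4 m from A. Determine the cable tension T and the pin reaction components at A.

ΣM about A: T·sin53°·5.2 − 30·2.6 − 20·3.4 = 0 → T = 146/(5.2·0.798636) = 35.1561 ≈ 35.16 kN.
ΣF_x = 0: A_x − T·cos53° = 0 → A_x = 35.1561 × 0.601815 = 21.16 kN.
ΣF_y = 0: A_y + T·sin53° − 30 − 20 = 0 → A_y = 50 − 35.1561 × 0.798636 = 21.92 kN.

T = 35.16 kN, A_x = 21.16 kN, A_y = 21.92 kN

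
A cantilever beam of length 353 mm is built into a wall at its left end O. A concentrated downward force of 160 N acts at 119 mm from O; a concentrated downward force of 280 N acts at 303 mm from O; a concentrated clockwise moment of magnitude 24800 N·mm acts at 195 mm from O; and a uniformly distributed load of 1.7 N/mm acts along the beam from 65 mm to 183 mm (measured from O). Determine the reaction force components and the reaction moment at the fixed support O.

Resultant of the distributed load: 1.7 × 118 = 200.6 N at 124 mm from O.
ΣF_x = 0: O_x = 0.
ΣF_y = 0: O_y − 160 − 280 − 1.7·118 = 0 → O_y = 640.6 N.
ΣM about O: M_O − 160·119 − 280·303 − 24800 − (1.7·118)·124 = 0 → M_O = 153600 N·mm.

O_x = 0, O_y = 640.6 N, M_O = 153600 N·mm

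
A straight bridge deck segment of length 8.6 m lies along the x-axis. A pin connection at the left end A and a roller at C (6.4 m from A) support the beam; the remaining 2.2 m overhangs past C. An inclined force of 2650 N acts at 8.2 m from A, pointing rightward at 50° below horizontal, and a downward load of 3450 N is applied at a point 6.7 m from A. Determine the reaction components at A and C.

A_x = -1703 N, A_y = -732.7 N, C_y = 6213 N

Moments about A: C_y·6.4 − 2650·sin50°·8.2 − 3450·6.7 = 0 → C_y = 39761.1/6.4 = 6212.67 ≈ 6213 N.
ΣF_y = 0: A_y + 6212.67 − 2650·sin50° − 3450 = 0 → A_y = -732.7 N.
ΣF_x = 0: A_x + 2650·cos50° = 0 → A_x = -1703 N.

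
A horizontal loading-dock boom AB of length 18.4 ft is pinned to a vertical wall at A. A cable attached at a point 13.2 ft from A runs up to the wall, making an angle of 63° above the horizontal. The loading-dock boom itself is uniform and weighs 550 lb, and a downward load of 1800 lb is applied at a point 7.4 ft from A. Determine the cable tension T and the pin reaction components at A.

T = 1563 lb, A_x = 709.5 lb, A_y = 957.6 lb

ΣM about A: T·sin63°·13.2 − 550·9.2 − 1800·7.4 = 0 → T = 18380/(13.2·0.891007) = 1562.75 ≈ 1563 lb.
ΣF_x = 0: A_x − T·cos63° = 0 → A_x = 1562.75 × 0.45399 = 709.5 lb.
ΣF_y = 0: A_y + T·sin63° − 550 − 1800 = 0 → A_y = 2350 − 1562.75 × 0.891007 = 957.6 lb.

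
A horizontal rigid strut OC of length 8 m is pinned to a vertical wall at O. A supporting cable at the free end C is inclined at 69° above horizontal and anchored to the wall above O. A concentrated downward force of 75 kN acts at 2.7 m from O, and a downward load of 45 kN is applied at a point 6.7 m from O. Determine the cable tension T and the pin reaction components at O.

T = 67.48 kN, O_x = 24.18 kN, O_y = 57.00 kN

ΣM about O: T·sin69°·8 − 75·2.7 − 45·6.7 = 0 → T = 504/(8·0.93358) = 67.4822 ≈ 67.48 kN.
ΣF_x = 0: O_x − T·cos69° = 0 → O_x = 67.4822 × 0.358368 = 24.18 kN.
ΣF_y = 0: O_y + T·sin69° − 75 − 45 = 0 → O_y = 120 − 67.4822 × 0.93358 = 57.00 kN.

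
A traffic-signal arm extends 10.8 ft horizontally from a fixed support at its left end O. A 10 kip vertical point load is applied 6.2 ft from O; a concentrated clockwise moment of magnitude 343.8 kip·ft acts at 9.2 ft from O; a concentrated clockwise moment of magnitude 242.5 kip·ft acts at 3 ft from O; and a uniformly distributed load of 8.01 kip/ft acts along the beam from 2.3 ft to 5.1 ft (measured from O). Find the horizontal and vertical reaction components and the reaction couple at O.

O_x = 0, O_y = 32.43 kip, M_O = 731.3 kip·ft

Resultant of the distributed load: 8.01 × 2.8 = 22.428 kip at 3.7 ft from O.
ΣF_x = 0: O_x = 0.
ΣF_y = 0: O_y − 10 − 8.01·2.8 = 0 → O_y = 32.43 kip.
ΣM about O: M_O − 10·6.2 − 343.8 − 242.5 − (8.01·2.8)·3.7 = 0 → M_O = 731.3 kip·ft.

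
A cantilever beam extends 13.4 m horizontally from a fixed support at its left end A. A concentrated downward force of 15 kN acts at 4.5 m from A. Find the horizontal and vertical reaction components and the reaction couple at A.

ΣF_x = 0: A_x = 0.
ΣF_y = 0: A_y − 15 = 0 → A_y = 15.00 kN.
ΣM about A: M_A − 15·4.5 = 0 → M_A = 67.50 kN·m.

A_x = 0, A_y = 15.00 kN, M_A = 67.50 kN·m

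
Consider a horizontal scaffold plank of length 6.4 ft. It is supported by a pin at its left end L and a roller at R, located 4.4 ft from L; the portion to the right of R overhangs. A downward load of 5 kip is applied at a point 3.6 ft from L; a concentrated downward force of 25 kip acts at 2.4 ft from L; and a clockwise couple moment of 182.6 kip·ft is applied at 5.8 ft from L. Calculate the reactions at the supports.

Taking moments about L: R_y·4.4 − 5·3.6 − 25·2.4 − 182.6 = 0 → R_y = 260.6/4.4 = 59.2273 ≈ 59.23 kip.
ΣF_y = 0: L_y + 59.2273 − 5 − 25 = 0 → L_y = -29.23 kip.
ΣF_x = 0: no horizontal applied forces, so L_x = 0.

L_x = 0, L_y = -29.23 kip, R_y = 59.23 kip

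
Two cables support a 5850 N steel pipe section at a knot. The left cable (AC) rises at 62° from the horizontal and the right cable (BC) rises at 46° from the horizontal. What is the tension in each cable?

T_AC = 4273 N, T_BC = 2888 N

ΣF_x = 0: −T_AC·cos62° + T_BC·cos46° = 0 → T_BC = 0.675831·T_AC.
ΣF_y = 0: T_AC·sin62° + T_BC·sin46° = 5850.
Substitute: T_AC·(0.882948 + 0.675831·0.71934) = 5850 → T_AC = 4272.88 ≈ 4273 N.
Then T_BC = 0.675831 × 4272.88 = 2888 N.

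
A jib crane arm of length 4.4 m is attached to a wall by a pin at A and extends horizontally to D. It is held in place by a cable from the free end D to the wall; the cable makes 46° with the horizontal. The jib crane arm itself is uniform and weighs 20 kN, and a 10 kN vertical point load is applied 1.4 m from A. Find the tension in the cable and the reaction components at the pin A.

ΣM about A: T·sin46°·4.4 − 20·2.2 − 10·1.4 = 0 → T = 58/(4.4·0.71934) = 18.3249 ≈ 18.32 kN.
ΣF_x = 0: A_x − T·cos46° = 0 → A_x = 18.3249 × 0.694658 = 12.73 kN.
ΣF_y = 0: A_y + T·sin46° − 20 − 10 = 0 → A_y = 30 − 18.3249 × 0.71934 = 16.82 kN.

T = 18.32 kN, A_x = 12.73 kN, A_y = 16.82 kN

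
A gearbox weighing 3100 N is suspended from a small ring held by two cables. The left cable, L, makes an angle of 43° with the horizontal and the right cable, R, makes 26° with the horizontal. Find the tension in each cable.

ΣF_x = 0: −T_L·cos43° + T_R·cos26° = 0 → T_R = 0.813706·T_L.
ΣF_y = 0: T_L·sin43° + T_R·sin26° = 3100.
Substitute: T_L·(0.681998 + 0.813706·0.438371) = 3100 → T_L = 2984.49 ≈ 2984 N.
Then T_R = 0.813706 × 2984.49 = 2428 N.

T_L = 2984 N, T_R = 2428 N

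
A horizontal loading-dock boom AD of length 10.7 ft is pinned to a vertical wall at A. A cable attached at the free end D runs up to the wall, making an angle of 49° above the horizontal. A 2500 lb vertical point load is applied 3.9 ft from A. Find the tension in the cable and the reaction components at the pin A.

ΣM about A: T·sin49°·10.7 − 2500·3.9 = 0 → T = 9750/(10.7·0.75471) = 1207.37 ≈ 1207 lb.
ΣF_x = 0: A_x − T·cos49° = 0 → A_x = 1207.37 × 0.656059 = 792.1 lb.
ΣF_y = 0: A_y + T·sin49° − 2500 = 0 → A_y = 2500 − 1207.37 × 0.75471 = 1589 lb.

T = 1207 lb, A_x = 792.1 lb, A_y = 1589 lb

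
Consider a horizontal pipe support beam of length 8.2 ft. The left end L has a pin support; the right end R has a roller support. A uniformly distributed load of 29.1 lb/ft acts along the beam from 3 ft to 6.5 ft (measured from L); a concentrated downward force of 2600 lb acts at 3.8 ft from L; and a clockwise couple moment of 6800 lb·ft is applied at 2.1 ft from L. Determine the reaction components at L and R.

L_x = 0, L_y = 608.7 lb, R_y = 2093 lb

Resultant of the distributed load: 29.1 × 3.5 = 101.85 lb at 4.75 ft from L.
Moments about L: R_y·8.2 − (29.1·3.5)·4.75 − 2600·3.8 − 6800 = 0 → R_y = 17163.7875/8.2 = 2093.14 ≈ 2093 lb.
ΣF_y = 0: L_y + 2093.14 − 29.1·3.5 − 2600 = 0 → L_y = 608.7 lb.
ΣF_x = 0: no horizontal applied forces, so L_x = 0.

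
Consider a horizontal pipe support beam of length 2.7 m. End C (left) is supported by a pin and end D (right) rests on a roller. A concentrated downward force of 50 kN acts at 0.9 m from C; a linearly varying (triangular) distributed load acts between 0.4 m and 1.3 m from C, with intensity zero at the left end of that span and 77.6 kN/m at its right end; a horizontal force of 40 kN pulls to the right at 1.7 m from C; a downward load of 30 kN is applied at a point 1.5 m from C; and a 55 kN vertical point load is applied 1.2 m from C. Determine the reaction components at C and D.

Resultant of the triangular load: ½ × 77.6 × 0.9 = 34.92 kN, acting at 1 m from C (one-third of the span from the peak).
Moments about C: D_y·2.7 − 50·0.9 − (½·77.6·0.9)·1 − 30·1.5 − 55·1.2 = 0 → D_y = 190.92/2.7 = 70.7111 ≈ 70.71 kN.
ΣF_y = 0: C_y + 70.7111 − 50 − ½·77.6·0.9 − 30 − 55 = 0 → C_y = 99.21 kN.
ΣF_x = 0: C_x + 40 = 0 → C_x = -40.00 kN.

C_x = -40.00 kN, C_y = 99.21 kN, D_y = 70.71 kN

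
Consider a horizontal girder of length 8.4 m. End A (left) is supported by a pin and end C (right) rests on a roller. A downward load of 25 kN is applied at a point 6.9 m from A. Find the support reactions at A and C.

A_x = 0, A_y = 4.464 kN, C_y = 20.54 kN

Moments about A: C_y·8.4 − 25·6.9 = 0 → C_y = 172.5/8.4 = 20.5357 ≈ 20.54 kN.
ΣF_y = 0: A_y + 20.5357 − 25 = 0 → A_y = 4.464 kN.
ΣF_x = 0: no horizontal applied forces, so A_x = 0.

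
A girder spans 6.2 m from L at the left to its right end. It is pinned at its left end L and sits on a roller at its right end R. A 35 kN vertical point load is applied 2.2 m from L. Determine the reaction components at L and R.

ΣM about L: R_y·6.2 − 35·2.2 = 0 → R_y = 77/6.2 = 12.4194 ≈ 12.42 kN.
ΣF_y = 0: L_y + 12.4194 − 35 = 0 → L_y = 22.58 kN.
ΣF_x = 0: no horizontal applied forces, so L_x = 0.

L_x = 0, L_y = 22.58 kN, R_y = 12.42 kN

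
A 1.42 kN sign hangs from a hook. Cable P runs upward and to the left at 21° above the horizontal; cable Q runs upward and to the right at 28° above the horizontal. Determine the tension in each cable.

T_P = 1.661 kN, T_Q = 1.757 kN

ΣF_x = 0: −T_P·cos21° + T_Q·cos28° = 0 → T_Q = 1.05735·T_P.
ΣF_y = 0: T_P·sin21° + T_Q·sin28° = 1.42.
Substitute: T_P·(0.358368 + 1.05735·0.469472) = 1.42 → T_P = 1.66128 ≈ 1.661 kN.
Then T_Q = 1.05735 × 1.66128 = 1.757 kN.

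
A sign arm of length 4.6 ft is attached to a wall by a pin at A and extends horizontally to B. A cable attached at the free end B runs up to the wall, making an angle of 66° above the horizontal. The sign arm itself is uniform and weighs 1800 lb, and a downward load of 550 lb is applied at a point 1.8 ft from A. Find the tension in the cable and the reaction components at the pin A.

ΣM about A: T·sin66°·4.6 − 1800·2.3 − 550·1.8 = 0 → T = 5130/(4.6·0.913545) = 1220.76 ≈ 1221 lb.
ΣF_x = 0: A_x − T·cos66° = 0 → A_x = 1220.76 × 0.406737 = 496.5 lb.
ΣF_y = 0: A_y + T·sin66° − 1800 − 550 = 0 → A_y = 2350 − 1220.76 × 0.913545 = 1235 lb.

T = 1221 lb, A_x = 496.5 lb, A_y = 1235 lb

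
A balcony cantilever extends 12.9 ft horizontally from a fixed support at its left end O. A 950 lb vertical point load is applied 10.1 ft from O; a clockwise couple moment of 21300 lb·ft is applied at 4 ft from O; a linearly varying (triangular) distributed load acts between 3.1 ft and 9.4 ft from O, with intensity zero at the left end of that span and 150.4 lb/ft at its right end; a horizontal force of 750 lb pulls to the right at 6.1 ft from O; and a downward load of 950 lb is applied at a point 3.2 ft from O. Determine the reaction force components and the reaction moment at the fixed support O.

O_x = -750.0 lb, O_y = 2374 lb, M_O = 37390 lb·ft

Resultant of the triangular load: ½ × 150.4 × 6.3 = 473.76 lb, acting at 7.3 ft from O (one-third of the span from the peak).
ΣF_x = 0: O_x + 750 = 0 → O_x = -750.0 lb.
ΣF_y = 0: O_y − 950 − ½·150.4·6.3 − 950 = 0 → O_y = 2374 lb.
ΣM about O: M_O − 950·10.1 − 21300 − (½·150.4·6.3)·7.3 − 950·3.2 = 0 → M_O = 37390 lb·ft.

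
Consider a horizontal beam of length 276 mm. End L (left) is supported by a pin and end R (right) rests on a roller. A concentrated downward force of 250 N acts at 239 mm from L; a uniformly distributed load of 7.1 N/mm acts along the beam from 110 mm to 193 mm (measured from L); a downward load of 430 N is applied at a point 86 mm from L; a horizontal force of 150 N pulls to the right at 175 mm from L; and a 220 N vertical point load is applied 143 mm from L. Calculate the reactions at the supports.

L_x = -150.0 N, L_y = 701.4 N, R_y = 787.9 N

Resultant of the distributed load: 7.1 × 83 = 589.3 N at 151.5 mm from L.
Taking moments about L: R_y·276 − 250·239 − (7.1·83)·151.5 − 430·86 − 220·143 = 0 → R_y = 217468.95/276 = 787.931 ≈ 787.9 N.
ΣF_y = 0: L_y + 787.931 − 250 − 7.1·83 − 430 − 220 = 0 → L_y = 701.4 N.
ΣF_x = 0: L_x + 150 = 0 → L_x = -150.0 N.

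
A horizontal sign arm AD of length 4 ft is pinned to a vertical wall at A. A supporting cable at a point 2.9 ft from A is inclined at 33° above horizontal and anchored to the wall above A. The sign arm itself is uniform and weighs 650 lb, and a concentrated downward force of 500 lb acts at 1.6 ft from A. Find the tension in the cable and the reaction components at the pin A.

T = 1330 lb, A_x = 1115 lb, A_y = 425.9 lb

ΣM about A: T·sin33°·2.9 − 650·2 − 500·1.6 = 0 → T = 2100/(2.9·0.544639) = 1329.57 ≈ 1330 lb.
ΣF_x = 0: A_x − T·cos33° = 0 → A_x = 1329.57 × 0.838671 = 1115 lb.
ΣF_y = 0: A_y + T·sin33° − 650 − 500 = 0 → A_y = 1150 − 1329.57 × 0.544639 = 425.9 lb.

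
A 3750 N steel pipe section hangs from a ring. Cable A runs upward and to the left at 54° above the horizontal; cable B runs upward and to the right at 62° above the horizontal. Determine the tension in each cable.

T_A = 1959 N, T_B = 2452 N

ΣF_x = 0: −T_A·cos54° + T_B·cos62° = 0 → T_B = 1.25201·T_A.
ΣF_y = 0: T_A·sin54° + T_B·sin62° = 3750.
Substitute: T_A·(0.809017 + 1.25201·0.882948) = 3750 → T_A = 1958.76 ≈ 1959 N.
Then T_B = 1.25201 × 1958.76 = 2452 N.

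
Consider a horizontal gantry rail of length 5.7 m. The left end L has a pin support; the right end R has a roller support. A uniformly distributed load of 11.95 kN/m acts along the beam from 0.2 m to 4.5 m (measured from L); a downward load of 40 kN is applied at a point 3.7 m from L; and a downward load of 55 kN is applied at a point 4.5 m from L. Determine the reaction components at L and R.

L_x = 0, L_y = 55.81 kN, R_y = 90.57 kN

Resultant of the distributed load: 11.95 × 4.3 = 51.385 kN at 2.35 m from L.
Taking moments about L: R_y·5.7 − (11.95·4.3)·2.35 − 40·3.7 − 55·4.5 = 0 → R_y = 516.25475/5.7 = 90.571 ≈ 90.57 kN.
ΣF_y = 0: L_y + 90.571 − 11.95·4.3 − 40 − 55 = 0 → L_y = 55.81 kN.
ΣF_x = 0: no horizontal applied forces, so L_x = 0.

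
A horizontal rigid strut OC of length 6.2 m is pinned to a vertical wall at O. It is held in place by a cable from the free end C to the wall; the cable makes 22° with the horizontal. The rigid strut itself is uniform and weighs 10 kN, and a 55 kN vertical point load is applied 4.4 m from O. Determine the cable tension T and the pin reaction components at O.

T = 117.5 kN, O_x = 109.0 kN, O_y = 20.97 kN

ΣM about O: T·sin22°·6.2 − 10·3.1 − 55·4.4 = 0 → T = 273/(6.2·0.374607) = 117.543 ≈ 117.5 kN.
ΣF_x = 0: O_x − T·cos22° = 0 → O_x = 117.543 × 0.927184 = 109.0 kN.
ΣF_y = 0: O_y + T·sin22° − 10 − 55 = 0 → O_y = 65 − 117.543 × 0.374607 = 20.97 kN.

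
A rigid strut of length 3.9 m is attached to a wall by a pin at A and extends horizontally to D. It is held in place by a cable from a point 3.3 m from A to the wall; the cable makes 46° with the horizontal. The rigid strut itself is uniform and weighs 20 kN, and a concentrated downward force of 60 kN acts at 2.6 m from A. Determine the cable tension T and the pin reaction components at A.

ΣM about A: T·sin46°·3.3 − 20·1.95 − 60·2.6 = 0 → T = 195/(3.3·0.71934) = 82.146 ≈ 82.15 kN.
ΣF_x = 0: A_x − T·cos46° = 0 → A_x = 82.146 × 0.694658 = 57.06 kN.
ΣF_y = 0: A_y + T·sin46° − 20 − 60 = 0 → A_y = 80 − 82.146 × 0.71934 = 20.91 kN.

T = 82.15 kN, A_x = 57.06 kN, A_y = 20.91 kN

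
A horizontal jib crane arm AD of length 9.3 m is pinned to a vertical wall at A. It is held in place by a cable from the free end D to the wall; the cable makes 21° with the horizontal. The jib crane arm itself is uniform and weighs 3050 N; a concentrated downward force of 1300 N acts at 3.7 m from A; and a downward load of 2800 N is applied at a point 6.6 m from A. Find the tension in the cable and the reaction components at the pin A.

ΣM about A: T·sin21°·9.3 − 3050·4.65 − 1300·3.7 − 2800·6.6 = 0 → T = 37472.5/(9.3·0.358368) = 11243.5 ≈ 11240 N.
ΣF_x = 0: A_x − T·cos21° = 0 → A_x = 11243.5 × 0.93358 = 10500 N.
ΣF_y = 0: A_y + T·sin21° − 3050 − 1300 − 2800 = 0 → A_y = 7150 − 11243.5 × 0.358368 = 3121 N.

T = 11240 N, A_x = 10500 N, A_y = 3121 N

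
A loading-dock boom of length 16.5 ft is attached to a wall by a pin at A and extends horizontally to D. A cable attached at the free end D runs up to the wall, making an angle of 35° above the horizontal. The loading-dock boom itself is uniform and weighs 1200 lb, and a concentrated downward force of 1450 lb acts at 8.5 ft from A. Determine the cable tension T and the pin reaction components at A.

T = 2348 lb, A_x = 1924 lb, A_y = 1303 lb

ΣM about A: T·sin35°·16.5 − 1200·8.25 − 1450·8.5 = 0 → T = 22225/(16.5·0.573576) = 2348.37 ≈ 2348 lb.
ΣF_x = 0: A_x − T·cos35° = 0 → A_x = 2348.37 × 0.819152 = 1924 lb.
ΣF_y = 0: A_y + T·sin35° − 1200 − 1450 = 0 → A_y = 2650 − 2348.37 × 0.573576 = 1303 lb.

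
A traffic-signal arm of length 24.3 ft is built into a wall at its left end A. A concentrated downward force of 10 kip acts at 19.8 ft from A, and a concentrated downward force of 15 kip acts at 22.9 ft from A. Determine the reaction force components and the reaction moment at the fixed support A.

ΣF_x = 0: A_x = 0.
ΣF_y = 0: A_y − 10 − 15 = 0 → A_y = 25.00 kip.
ΣM about A: M_A − 10·19.8 − 15·22.9 = 0 → M_A = 541.5 kip·ft.

A_x = 0, A_y = 25.00 kip, M_A = 541.5 kip·ft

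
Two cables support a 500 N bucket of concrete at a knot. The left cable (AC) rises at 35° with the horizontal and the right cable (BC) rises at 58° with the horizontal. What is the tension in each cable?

ΣF_x = 0: −T_AC·cos35° + T_BC·cos58° = 0 → T_BC = 1.54581·T_AC.
ΣF_y = 0: T_AC·sin35° + T_BC·sin58° = 500.
Substitute: T_AC·(0.573576 + 1.54581·0.848048) = 500 → T_AC = 265.323 ≈ 265.3 N.
Then T_BC = 1.54581 × 265.323 = 410.1 N.

T_AC = 265.3 N, T_BC = 410.1 N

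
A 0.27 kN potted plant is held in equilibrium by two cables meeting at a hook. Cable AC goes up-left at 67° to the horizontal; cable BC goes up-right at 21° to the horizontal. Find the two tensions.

ΣF_x = 0: −T_AC·cos67° + T_BC·cos21° = 0 → T_BC = 0.41853·T_AC.
ΣF_y = 0: T_AC·sin67° + T_BC·sin21° = 0.27.
Substitute: T_AC·(0.920505 + 0.41853·0.358368) = 0.27 → T_AC = 0.25222 ≈ 0.2522 kN.
Then T_BC = 0.41853 × 0.25222 = 0.1056 kN.

T_AC = 0.2522 kN, T_BC = 0.1056 kN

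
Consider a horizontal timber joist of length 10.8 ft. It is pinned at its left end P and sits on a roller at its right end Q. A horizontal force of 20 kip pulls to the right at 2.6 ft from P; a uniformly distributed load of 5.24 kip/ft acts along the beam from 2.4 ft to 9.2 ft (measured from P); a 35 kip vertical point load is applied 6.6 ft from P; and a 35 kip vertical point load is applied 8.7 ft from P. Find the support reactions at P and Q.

P_x = -20.00 kip, P_y = 36.91 kip, Q_y = 68.72 kip

Resultant of the distributed load: 5.24 × 6.8 = 35.632 kip at 5.8 ft from P.
Taking moments about P: Q_y·10.8 − (5.24·6.8)·5.8 − 35·6.6 − 35·8.7 = 0 → Q_y = 742.1656/10.8 = 68.719 ≈ 68.72 kip.
ΣF_y = 0: P_y + 68.719 − 5.24·6.8 − 35 − 35 = 0 → P_y = 36.91 kip.
ΣF_x = 0: P_x + 20 = 0 → P_x = -20.00 kip.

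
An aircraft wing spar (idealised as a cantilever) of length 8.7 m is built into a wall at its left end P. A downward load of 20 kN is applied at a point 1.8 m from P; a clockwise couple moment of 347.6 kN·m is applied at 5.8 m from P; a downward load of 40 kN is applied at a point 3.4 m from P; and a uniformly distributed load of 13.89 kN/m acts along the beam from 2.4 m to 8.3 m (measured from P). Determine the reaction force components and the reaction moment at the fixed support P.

Resultant of the distributed load: 13.89 × 5.9 = 81.951 kN at 5.35 m from P.
ΣF_x = 0: P_x = 0.
ΣF_y = 0: P_y − 20 − 40 − 13.89·5.9 = 0 → P_y = 142.0 kN.
ΣM about P: M_P − 20·1.8 − 347.6 − 40·3.4 − (13.89·5.9)·5.35 = 0 → M_P = 958.0 kN·m.

P_x = 0, P_y = 142.0 kN, M_P = 958.0 kN·m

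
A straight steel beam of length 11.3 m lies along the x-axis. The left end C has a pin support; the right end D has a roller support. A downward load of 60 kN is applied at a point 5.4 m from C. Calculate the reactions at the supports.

C_x = 0, C_y = 31.33 kN, D_y = 28.67 kN

Taking moments about C: D_y·11.3 − 60·5.4 = 0 → D_y = 324/11.3 = 28.6726 ≈ 28.67 kN.
ΣF_y = 0: C_y + 28.6726 − 60 = 0 → C_y = 31.33 kN.
ΣF_x = 0: no horizontal applied forces, so C_x = 0.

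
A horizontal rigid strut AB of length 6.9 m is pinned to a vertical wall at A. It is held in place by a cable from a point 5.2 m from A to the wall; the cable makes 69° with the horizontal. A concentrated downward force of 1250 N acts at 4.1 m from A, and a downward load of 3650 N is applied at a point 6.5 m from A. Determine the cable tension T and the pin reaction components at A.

T = 5943 N, A_x = 2130 N, A_y = -648.1 N

ΣM about A: T·sin69°·5.2 − 1250·4.1 − 3650·6.5 = 0 → T = 28850/(5.2·0.93358) = 5942.8 ≈ 5943 N.
ΣF_x = 0: A_x − T·cos69° = 0 → A_x = 5942.8 × 0.358368 = 2130 N.
ΣF_y = 0: A_y + T·sin69° − 1250 − 3650 = 0 → A_y = 4900 − 5942.8 × 0.93358 = -648.1 N.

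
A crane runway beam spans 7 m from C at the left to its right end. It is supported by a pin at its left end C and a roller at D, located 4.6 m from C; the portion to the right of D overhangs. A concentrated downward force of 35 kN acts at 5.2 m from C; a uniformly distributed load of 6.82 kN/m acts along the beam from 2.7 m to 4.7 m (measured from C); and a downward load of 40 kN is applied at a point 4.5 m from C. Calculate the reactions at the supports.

Resultant of the distributed load: 6.82 × 2 = 13.64 kN at 3.7 m from C.
ΣM about C: D_y·4.6 − 35·5.2 − (6.82·2)·3.7 − 40·4.5 = 0 → D_y = 412.468/4.6 = 89.667 ≈ 89.67 kN.
ΣF_y = 0: C_y + 89.667 − 35 − 6.82·2 − 40 = 0 → C_y = -1.027 kN.
ΣF_x = 0: no horizontal applied forces, so C_x = 0.

C_x = 0, C_y = -1.027 kN, D_y = 89.67 kN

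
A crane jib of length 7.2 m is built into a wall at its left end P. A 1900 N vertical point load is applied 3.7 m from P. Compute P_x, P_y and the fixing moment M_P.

P_x = 0, P_y = 1900 N, M_P = 7030 N·m

ΣF_x = 0: P_x = 0.
ΣF_y = 0: P_y − 1900 = 0 → P_y = 1900 N.
ΣM about P: M_P − 1900·3.7 = 0 → M_P = 7030 N·m.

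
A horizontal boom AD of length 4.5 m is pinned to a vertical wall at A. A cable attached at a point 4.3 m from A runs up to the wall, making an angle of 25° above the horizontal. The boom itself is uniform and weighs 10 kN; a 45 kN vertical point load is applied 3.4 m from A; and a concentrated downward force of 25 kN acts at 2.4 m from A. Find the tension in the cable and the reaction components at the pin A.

T = 129.6 kN, A_x = 117.4 kN, A_y = 25.23 kN

ΣM about A: T·sin25°·4.3 − 10·2.25 − 45·3.4 − 25·2.4 = 0 → T = 235.5/(4.3·0.422618) = 129.591 ≈ 129.6 kN.
ΣF_x = 0: A_x − T·cos25° = 0 → A_x = 129.591 × 0.906308 = 117.4 kN.
ΣF_y = 0: A_y + T·sin25° − 10 − 45 − 25 = 0 → A_y = 80 − 129.591 × 0.422618 = 25.23 kN.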